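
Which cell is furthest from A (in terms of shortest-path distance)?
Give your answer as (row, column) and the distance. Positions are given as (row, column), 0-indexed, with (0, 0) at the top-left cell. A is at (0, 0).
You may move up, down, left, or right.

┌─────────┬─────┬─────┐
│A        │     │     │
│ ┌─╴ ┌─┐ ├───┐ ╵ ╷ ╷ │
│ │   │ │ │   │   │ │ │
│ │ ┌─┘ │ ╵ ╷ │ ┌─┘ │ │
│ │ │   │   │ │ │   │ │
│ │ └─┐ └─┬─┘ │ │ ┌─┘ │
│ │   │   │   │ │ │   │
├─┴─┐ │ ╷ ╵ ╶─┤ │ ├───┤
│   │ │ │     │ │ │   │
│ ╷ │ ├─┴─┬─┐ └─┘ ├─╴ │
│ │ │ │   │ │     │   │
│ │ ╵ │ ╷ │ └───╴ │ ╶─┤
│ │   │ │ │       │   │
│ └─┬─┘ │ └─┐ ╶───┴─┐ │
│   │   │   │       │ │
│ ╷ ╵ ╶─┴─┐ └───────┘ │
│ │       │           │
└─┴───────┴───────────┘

Computing BFS distances from A to all cells:
Furthest cell: (4, 9)
Distance: 41 steps

Path from A to the furthest cell:

┌─────────┬─────┬─────┐
│A → ↓    │     │     │
│ ┌─╴ ┌─┐ ├───┐ ╵ ╷ ╷ │
│ │↓ ↲│ │ │   │   │ │ │
│ │ ┌─┘ │ ╵ ╷ │ ┌─┘ │ │
│ │↓│   │   │ │ │   │ │
│ │ └─┐ └─┬─┘ │ │ ┌─┘ │
│ │↳ ↓│   │   │ │ │   │
├─┴─┐ │ ╷ ╵ ╶─┤ │ ├───┤
│↓ ↰│↓│ │     │ │ │B ↰│
│ ╷ │ ├─┴─┬─┐ └─┘ ├─╴ │
│↓│↑│↓│↱ ↓│ │     │↱ ↑│
│ │ ╵ │ ╷ │ └───╴ │ ╶─┤
│↓│↑ ↲│↑│↓│       │↑ ↰│
│ └─┬─┘ │ └─┐ ╶───┴─┐ │
│↳ ↓│↱ ↑│↳ ↓│       │↑│
│ ╷ ╵ ╶─┴─┐ └───────┘ │
│ │↳ ↑    │↳ → → → → ↑│
└─┴───────┴───────────┘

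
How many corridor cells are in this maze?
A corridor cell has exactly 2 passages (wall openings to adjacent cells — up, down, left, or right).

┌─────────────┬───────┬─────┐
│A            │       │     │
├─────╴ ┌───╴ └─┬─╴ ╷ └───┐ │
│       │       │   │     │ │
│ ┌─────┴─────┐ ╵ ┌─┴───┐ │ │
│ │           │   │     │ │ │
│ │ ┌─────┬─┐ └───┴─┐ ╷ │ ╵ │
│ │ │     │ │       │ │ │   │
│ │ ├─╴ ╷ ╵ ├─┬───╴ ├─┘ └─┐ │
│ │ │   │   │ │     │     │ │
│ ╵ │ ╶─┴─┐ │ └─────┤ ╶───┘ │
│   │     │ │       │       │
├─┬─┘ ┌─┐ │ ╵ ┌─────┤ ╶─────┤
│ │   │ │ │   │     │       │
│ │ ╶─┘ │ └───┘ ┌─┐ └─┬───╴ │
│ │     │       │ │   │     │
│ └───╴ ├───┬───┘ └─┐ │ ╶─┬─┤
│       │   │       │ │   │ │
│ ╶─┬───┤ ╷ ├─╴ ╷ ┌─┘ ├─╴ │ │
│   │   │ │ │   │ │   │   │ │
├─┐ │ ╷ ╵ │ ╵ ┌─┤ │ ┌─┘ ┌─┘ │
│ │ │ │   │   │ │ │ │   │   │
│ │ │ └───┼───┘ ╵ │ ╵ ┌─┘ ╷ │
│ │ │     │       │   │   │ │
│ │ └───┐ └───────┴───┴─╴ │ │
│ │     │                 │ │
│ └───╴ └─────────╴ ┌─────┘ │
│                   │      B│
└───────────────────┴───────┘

Counting cells with exactly 2 passages:
Total corridor cells: 153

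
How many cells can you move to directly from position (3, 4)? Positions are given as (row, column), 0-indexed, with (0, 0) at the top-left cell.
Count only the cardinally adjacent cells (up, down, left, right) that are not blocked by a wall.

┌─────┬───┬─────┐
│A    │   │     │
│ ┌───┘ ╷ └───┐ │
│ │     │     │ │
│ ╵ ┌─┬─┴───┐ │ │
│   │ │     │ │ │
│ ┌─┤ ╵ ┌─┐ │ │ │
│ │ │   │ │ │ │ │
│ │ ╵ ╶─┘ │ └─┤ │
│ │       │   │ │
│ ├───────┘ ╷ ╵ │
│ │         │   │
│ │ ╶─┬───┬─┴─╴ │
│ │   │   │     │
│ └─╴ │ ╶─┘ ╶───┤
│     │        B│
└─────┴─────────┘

Checking passable neighbors of (3, 4):
Neighbors: (4, 4)
Count: 1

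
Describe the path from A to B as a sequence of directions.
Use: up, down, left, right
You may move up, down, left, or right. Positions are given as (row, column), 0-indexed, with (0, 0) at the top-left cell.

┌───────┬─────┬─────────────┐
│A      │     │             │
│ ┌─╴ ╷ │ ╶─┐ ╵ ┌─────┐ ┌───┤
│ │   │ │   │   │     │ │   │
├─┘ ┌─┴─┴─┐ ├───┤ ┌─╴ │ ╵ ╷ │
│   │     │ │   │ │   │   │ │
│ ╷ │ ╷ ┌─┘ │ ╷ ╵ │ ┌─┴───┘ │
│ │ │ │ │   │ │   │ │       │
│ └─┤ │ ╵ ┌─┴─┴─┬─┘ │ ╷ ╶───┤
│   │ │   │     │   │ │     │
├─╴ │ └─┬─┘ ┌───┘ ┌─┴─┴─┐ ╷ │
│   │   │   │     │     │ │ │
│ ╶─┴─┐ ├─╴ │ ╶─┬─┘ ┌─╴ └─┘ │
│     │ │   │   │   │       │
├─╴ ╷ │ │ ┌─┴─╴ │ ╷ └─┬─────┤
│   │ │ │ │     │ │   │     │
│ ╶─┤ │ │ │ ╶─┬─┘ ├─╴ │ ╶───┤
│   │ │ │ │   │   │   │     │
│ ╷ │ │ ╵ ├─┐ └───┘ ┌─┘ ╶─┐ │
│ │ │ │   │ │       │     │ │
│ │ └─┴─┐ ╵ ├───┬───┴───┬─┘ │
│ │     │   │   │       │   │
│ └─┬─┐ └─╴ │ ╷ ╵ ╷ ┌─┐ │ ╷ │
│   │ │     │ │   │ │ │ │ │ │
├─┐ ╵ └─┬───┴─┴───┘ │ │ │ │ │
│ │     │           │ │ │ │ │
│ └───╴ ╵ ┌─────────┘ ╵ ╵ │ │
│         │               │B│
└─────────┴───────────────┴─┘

Finding the path and converting it to directions:
Path through cells: (0,0) → (0,1) → (0,2) → (1,2) → (1,1) → (2,1) → (2,0) → (3,0) → (4,0) → (4,1) → (5,1) → (5,0) → (6,0) → (6,1) → (7,1) → (7,0) → (8,0) → (9,0) → (10,0) → (11,0) → (11,1) → (12,1) → (12,2) → (12,3) → (13,3) → (13,4) → (12,4) → (12,5) → (12,6) → (12,7) → (12,8) → (12,9) → (11,9) → (10,9) → (10,10) → (10,11) → (11,11) → (12,11) → (13,11) → (13,12) → (12,12) → (11,12) → (10,12) → (10,13) → (11,13) → (12,13) → (13,13)
Directions: right, right, down, left, down, left, down, down, right, down, left, down, right, down, left, down, down, down, down, right, down, right, right, down, right, up, right, right, right, right, right, up, up, right, right, down, down, down, right, up, up, up, right, down, down, down

Solution:

┌───────┬─────┬─────────────┐
│A → ↓  │     │             │
│ ┌─╴ ╷ │ ╶─┐ ╵ ┌─────┐ ┌───┤
│ │↓ ↲│ │   │   │     │ │   │
├─┘ ┌─┴─┴─┐ ├───┤ ┌─╴ │ ╵ ╷ │
│↓ ↲│     │ │   │ │   │   │ │
│ ╷ │ ╷ ┌─┘ │ ╷ ╵ │ ┌─┴───┘ │
│↓│ │ │ │   │ │   │ │       │
│ └─┤ │ ╵ ┌─┴─┴─┬─┘ │ ╷ ╶───┤
│↳ ↓│ │   │     │   │ │     │
├─╴ │ └─┬─┘ ┌───┘ ┌─┴─┴─┐ ╷ │
│↓ ↲│   │   │     │     │ │ │
│ ╶─┴─┐ ├─╴ │ ╶─┬─┘ ┌─╴ └─┘ │
│↳ ↓  │ │   │   │   │       │
├─╴ ╷ │ │ ┌─┴─╴ │ ╷ └─┬─────┤
│↓ ↲│ │ │ │     │ │   │     │
│ ╶─┤ │ │ │ ╶─┬─┘ ├─╴ │ ╶───┤
│↓  │ │ │ │   │   │   │     │
│ ╷ │ │ ╵ ├─┐ └───┘ ┌─┘ ╶─┐ │
│↓│ │ │   │ │       │     │ │
│ │ └─┴─┐ ╵ ├───┬───┴───┬─┘ │
│↓│     │   │   │  ↱ → ↓│↱ ↓│
│ └─┬─┐ └─╴ │ ╷ ╵ ╷ ┌─┐ │ ╷ │
│↳ ↓│ │     │ │   │↑│ │↓│↑│↓│
├─┐ ╵ └─┬───┴─┴───┘ │ │ │ │ │
│ │↳ → ↓│↱ → → → → ↑│ │↓│↑│↓│
│ └───╴ ╵ ┌─────────┘ ╵ ╵ │ │
│      ↳ ↑│            ↳ ↑│B│
└─────────┴───────────────┴─┘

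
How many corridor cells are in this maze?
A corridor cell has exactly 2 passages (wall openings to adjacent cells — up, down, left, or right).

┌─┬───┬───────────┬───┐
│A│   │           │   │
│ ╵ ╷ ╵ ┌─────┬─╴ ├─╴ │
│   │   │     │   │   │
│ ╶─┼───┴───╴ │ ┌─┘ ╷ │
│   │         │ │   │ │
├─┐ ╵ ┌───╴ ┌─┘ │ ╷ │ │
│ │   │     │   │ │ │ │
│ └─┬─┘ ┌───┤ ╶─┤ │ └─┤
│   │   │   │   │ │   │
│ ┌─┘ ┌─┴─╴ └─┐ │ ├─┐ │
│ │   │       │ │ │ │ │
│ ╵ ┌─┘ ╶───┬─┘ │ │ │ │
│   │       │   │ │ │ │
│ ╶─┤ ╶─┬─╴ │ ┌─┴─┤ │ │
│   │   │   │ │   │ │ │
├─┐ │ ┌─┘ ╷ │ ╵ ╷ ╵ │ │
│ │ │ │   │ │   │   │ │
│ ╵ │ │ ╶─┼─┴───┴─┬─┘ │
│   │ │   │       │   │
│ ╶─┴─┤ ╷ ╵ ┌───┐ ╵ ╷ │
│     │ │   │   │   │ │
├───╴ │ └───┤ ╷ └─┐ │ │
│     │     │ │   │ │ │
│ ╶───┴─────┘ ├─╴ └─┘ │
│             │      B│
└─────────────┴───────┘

Counting cells with exactly 2 passages:
Total corridor cells: 111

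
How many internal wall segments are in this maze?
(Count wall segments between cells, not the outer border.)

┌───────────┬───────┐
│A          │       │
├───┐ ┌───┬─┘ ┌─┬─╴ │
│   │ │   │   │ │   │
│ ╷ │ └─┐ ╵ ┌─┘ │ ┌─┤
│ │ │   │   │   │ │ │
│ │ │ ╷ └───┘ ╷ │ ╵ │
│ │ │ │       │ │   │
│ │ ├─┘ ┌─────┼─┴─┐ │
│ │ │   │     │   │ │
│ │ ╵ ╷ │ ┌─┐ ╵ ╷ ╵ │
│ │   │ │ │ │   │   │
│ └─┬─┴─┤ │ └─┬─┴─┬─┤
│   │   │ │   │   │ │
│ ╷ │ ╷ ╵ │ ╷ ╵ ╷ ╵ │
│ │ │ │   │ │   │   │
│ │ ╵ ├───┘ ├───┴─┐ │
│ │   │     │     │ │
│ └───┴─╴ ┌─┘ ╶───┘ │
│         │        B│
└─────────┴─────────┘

Counting internal wall segments:
Total internal walls: 81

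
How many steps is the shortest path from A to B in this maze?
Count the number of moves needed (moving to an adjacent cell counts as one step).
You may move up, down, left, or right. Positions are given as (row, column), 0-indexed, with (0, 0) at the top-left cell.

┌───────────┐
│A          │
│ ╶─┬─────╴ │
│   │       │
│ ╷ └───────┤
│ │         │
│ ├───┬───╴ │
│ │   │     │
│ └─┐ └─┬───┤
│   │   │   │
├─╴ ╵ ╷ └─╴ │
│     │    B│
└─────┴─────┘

Using BFS to find shortest path:
Start: (0, 0), End: (5, 5)
Path found:
(0,0) → (1,0) → (2,0) → (3,0) → (4,0) → (4,1) → (5,1) → (5,2) → (4,2) → (4,3) → (5,3) → (5,4) → (5,5)
Number of steps: 12

Solution:

┌───────────┐
│A          │
│ ╶─┬─────╴ │
│↓  │       │
│ ╷ └───────┤
│↓│         │
│ ├───┬───╴ │
│↓│   │     │
│ └─┐ └─┬───┤
│↳ ↓│↱ ↓│   │
├─╴ ╵ ╷ └─╴ │
│  ↳ ↑│↳ → B│
└─────┴─────┘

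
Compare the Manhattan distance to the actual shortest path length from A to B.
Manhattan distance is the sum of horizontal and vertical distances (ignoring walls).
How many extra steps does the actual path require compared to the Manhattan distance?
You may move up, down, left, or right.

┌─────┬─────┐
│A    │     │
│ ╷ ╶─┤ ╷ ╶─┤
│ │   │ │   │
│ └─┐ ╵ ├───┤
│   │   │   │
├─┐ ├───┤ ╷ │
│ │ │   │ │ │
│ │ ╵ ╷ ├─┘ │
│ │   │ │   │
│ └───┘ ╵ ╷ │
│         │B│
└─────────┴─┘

Manhattan distance: |5 - 0| + |5 - 0| = 10
Actual path length: 14
Extra steps: 14 - 10 = 4

Solution:

┌─────┬─────┐
│A    │     │
│ ╷ ╶─┤ ╷ ╶─┤
│↓│   │ │   │
│ └─┐ ╵ ├───┤
│↳ ↓│   │   │
├─┐ ├───┤ ╷ │
│ │↓│↱ ↓│ │ │
│ │ ╵ ╷ ├─┘ │
│ │↳ ↑│↓│↱ ↓│
│ └───┘ ╵ ╷ │
│      ↳ ↑│B│
└─────────┴─┘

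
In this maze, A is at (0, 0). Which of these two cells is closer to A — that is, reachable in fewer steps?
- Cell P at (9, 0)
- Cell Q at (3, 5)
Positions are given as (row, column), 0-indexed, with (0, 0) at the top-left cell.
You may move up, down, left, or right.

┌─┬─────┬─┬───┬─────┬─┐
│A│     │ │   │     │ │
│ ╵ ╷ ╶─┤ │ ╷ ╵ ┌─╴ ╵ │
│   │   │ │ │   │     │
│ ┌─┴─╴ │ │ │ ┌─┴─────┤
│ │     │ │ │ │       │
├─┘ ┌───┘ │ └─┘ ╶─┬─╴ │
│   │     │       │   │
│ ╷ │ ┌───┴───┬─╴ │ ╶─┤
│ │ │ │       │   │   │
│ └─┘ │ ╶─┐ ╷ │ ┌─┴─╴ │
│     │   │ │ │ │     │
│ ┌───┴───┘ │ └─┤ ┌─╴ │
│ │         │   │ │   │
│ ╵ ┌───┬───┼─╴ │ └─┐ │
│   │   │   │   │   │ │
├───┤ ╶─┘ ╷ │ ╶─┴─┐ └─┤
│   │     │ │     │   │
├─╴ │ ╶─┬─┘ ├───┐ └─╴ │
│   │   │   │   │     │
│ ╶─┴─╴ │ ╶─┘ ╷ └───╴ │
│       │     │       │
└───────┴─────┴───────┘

Shortest path A → P at (9, 0): 59 steps
Shortest path A → Q at (3, 5): 54 steps

Q is closer (54 steps vs 59 steps).

Path to P:

┌─┬─────┬─┬───┬─────┬─┐
│A│↱ ↓  │ │   │     │ │
│ ╵ ╷ ╶─┤ │ ╷ ╵ ┌─╴ ╵ │
│↳ ↑│↳ ↓│ │ │   │     │
│ ┌─┴─╴ │ │ │ ┌─┴─────┤
│ │↓ ← ↲│ │ │ │       │
├─┘ ┌───┘ │ └─┘ ╶─┬─╴ │
│↓ ↲│     │       │   │
│ ╷ │ ┌───┴───┬─╴ │ ╶─┤
│↓│ │ │    ↱ ↓│   │   │
│ └─┘ │ ╶─┐ ╷ │ ┌─┴─╴ │
│↓    │   │↑│↓│ │     │
│ ┌───┴───┘ │ └─┤ ┌─╴ │
│↓│↱ → → → ↑│↳ ↓│ │   │
│ ╵ ┌───┬───┼─╴ │ └─┐ │
│↳ ↑│   │↓ ↰│↓ ↲│   │ │
├───┤ ╶─┘ ╷ │ ╶─┴─┐ └─┤
│   │↓ ← ↲│↑│↳ → ↓│   │
├─╴ │ ╶─┬─┘ ├───┐ └─╴ │
│P  │↳ ↓│↱ ↑│↓ ↰│↳ → ↓│
│ ╶─┴─╴ │ ╶─┘ ╷ └───╴ │
│↑ ← ← ↲│↑ ← ↲│↑ ← ← ↲│
└───────┴─────┴───────┘

Path to Q:

┌─┬─────┬─┬───┬─────┬─┐
│A│↱ ↓  │ │   │     │ │
│ ╵ ╷ ╶─┤ │ ╷ ╵ ┌─╴ ╵ │
│↳ ↑│↳ ↓│ │ │   │     │
│ ┌─┴─╴ │ │ │ ┌─┴─────┤
│ │↓ ← ↲│ │ │ │↓ ← ← ↰│
├─┘ ┌───┘ │ └─┘ ╶─┬─╴ │
│↓ ↲│     │Q ← ↲  │↱ ↑│
│ ╷ │ ┌───┴───┬─╴ │ ╶─┤
│↓│ │ │    ↱ ↓│   │↑ ↰│
│ └─┘ │ ╶─┐ ╷ │ ┌─┴─╴ │
│↓    │   │↑│↓│ │↱ → ↑│
│ ┌───┴───┘ │ └─┤ ┌─╴ │
│↓│↱ → → → ↑│↳ ↓│↑│   │
│ ╵ ┌───┬───┼─╴ │ └─┐ │
│↳ ↑│   │   │↓ ↲│↑ ↰│ │
├───┤ ╶─┘ ╷ │ ╶─┴─┐ └─┤
│   │     │ │↳ → ↓│↑ ↰│
├─╴ │ ╶─┬─┘ ├───┐ └─╴ │
│   │   │   │   │↳ → ↑│
│ ╶─┴─╴ │ ╶─┘ ╷ └───╴ │
│       │     │       │
└───────┴─────┴───────┘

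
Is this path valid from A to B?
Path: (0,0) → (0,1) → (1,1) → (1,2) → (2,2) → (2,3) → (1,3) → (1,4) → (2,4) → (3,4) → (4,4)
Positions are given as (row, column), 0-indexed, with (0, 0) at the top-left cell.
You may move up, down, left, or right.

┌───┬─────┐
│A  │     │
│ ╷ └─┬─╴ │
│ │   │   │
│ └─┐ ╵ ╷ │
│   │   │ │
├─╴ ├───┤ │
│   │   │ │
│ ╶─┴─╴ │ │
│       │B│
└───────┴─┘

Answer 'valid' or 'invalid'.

Checking path validity:
Result: All consecutive moves are passable.

valid

Correct solution:

┌───┬─────┐
│A ↓│     │
│ ╷ └─┬─╴ │
│ │↳ ↓│↱ ↓│
│ └─┐ ╵ ╷ │
│   │↳ ↑│↓│
├─╴ ├───┤ │
│   │   │↓│
│ ╶─┴─╴ │ │
│       │B│
└───────┴─┘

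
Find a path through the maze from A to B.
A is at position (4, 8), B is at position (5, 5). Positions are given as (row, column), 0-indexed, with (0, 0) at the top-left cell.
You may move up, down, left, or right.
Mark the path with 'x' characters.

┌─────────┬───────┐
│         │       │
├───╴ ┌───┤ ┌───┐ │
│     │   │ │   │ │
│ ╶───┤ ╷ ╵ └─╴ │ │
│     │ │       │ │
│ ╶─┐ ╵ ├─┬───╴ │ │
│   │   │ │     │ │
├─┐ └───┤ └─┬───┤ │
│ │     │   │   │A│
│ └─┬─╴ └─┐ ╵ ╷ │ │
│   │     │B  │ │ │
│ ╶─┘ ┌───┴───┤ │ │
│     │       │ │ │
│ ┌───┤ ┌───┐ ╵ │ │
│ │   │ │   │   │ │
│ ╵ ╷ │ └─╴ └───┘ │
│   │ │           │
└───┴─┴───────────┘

Finding the shortest path from (4, 8) to (5, 5):
Path length: 22 steps
Directions: down → down → down → down → left → left → left → left → left → up → up → right → right → right → down → right → up → up → up → left → down → left

Solution:

┌─────────┬───────┐
│         │       │
├───╴ ┌───┤ ┌───┐ │
│     │   │ │   │ │
│ ╶───┤ ╷ ╵ └─╴ │ │
│     │ │       │ │
│ ╶─┐ ╵ ├─┬───╴ │ │
│   │   │ │     │ │
├─┐ └───┤ └─┬───┤ │
│ │     │   │x x│A│
│ └─┬─╴ └─┐ ╵ ╷ │ │
│   │     │B x│x│x│
│ ╶─┘ ┌───┴───┤ │ │
│     │x x x x│x│x│
│ ┌───┤ ┌───┐ ╵ │ │
│ │   │x│   │x x│x│
│ ╵ ╷ │ └─╴ └───┘ │
│   │ │x x x x x x│
└───┴─┴───────────┘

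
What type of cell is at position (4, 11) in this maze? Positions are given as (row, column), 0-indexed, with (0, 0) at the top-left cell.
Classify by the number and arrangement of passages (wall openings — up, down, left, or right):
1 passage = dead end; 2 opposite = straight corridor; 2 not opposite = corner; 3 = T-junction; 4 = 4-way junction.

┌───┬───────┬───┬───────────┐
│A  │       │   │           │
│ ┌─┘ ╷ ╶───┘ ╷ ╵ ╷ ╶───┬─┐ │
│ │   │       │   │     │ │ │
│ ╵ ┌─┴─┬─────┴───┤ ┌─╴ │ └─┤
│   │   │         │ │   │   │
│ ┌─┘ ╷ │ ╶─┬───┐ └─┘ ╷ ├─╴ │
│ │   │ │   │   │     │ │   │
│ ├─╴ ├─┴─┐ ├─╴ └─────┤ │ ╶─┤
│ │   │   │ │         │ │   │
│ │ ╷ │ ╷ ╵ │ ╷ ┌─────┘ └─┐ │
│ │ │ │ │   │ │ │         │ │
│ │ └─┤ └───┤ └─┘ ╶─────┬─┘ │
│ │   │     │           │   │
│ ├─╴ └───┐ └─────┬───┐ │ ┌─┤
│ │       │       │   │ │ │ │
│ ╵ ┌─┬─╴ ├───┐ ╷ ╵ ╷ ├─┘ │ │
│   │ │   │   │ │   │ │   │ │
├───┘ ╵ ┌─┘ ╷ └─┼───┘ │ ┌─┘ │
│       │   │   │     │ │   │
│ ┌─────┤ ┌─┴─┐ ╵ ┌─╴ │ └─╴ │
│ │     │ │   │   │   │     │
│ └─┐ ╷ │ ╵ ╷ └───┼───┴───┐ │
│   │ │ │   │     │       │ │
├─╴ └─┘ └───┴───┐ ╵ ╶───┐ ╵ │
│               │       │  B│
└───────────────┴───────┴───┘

Checking cell at (4, 11):
Number of passages: 2
Cell type: straight corridor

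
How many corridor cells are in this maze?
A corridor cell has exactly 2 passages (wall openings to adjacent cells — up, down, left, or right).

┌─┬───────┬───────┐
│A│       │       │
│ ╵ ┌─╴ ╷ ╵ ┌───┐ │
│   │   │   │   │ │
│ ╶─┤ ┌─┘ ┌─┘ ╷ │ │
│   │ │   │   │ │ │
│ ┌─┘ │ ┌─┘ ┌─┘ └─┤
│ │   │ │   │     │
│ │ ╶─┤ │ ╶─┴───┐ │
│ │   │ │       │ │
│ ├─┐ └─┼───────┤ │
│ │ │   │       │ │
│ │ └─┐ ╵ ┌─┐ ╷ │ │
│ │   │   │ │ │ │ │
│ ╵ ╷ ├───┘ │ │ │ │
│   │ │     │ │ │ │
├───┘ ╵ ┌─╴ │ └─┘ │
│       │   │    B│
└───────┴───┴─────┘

Counting cells with exactly 2 passages:
Total corridor cells: 61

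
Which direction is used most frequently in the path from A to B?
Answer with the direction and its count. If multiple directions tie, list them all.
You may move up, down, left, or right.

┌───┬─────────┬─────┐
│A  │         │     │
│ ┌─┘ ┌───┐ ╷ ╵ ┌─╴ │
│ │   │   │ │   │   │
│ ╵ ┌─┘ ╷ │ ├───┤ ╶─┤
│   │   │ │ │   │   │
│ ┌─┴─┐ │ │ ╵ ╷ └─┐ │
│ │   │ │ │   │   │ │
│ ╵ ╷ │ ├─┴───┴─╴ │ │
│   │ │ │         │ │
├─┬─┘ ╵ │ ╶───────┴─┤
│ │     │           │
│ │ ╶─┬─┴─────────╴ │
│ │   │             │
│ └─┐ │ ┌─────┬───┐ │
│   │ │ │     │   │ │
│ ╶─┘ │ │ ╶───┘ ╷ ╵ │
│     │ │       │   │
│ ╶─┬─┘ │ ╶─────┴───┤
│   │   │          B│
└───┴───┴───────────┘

Directions: down, down, right, up, right, up, right, right, right, down, down, down, right, up, right, down, right, down, left, left, left, left, down, right, right, right, right, right, down, down, down, left, up, left, down, left, left, left, down, right, right, right, right, right
Counts: {'down': 13, 'right': 18, 'up': 4, 'left': 9}
Most common: right (18 times)

Solution:

┌───┬─────────┬─────┐
│A  │↱ → → ↓  │     │
│ ┌─┘ ┌───┐ ╷ ╵ ┌─╴ │
│↓│↱ ↑│   │↓│   │   │
│ ╵ ┌─┘ ╷ │ ├───┤ ╶─┤
│↳ ↑│   │ │↓│↱ ↓│   │
│ ┌─┴─┐ │ │ ╵ ╷ └─┐ │
│ │   │ │ │↳ ↑│↳ ↓│ │
│ ╵ ╷ │ ├─┴───┴─╴ │ │
│   │ │ │↓ ← ← ← ↲│ │
├─┬─┘ ╵ │ ╶───────┴─┤
│ │     │↳ → → → → ↓│
│ │ ╶─┬─┴─────────╴ │
│ │   │            ↓│
│ └─┐ │ ┌─────┬───┐ │
│   │ │ │     │↓ ↰│↓│
│ ╶─┘ │ │ ╶───┘ ╷ ╵ │
│     │ │↓ ← ← ↲│↑ ↲│
│ ╶─┬─┘ │ ╶─────┴───┤
│   │   │↳ → → → → B│
└───┴───┴───────────┘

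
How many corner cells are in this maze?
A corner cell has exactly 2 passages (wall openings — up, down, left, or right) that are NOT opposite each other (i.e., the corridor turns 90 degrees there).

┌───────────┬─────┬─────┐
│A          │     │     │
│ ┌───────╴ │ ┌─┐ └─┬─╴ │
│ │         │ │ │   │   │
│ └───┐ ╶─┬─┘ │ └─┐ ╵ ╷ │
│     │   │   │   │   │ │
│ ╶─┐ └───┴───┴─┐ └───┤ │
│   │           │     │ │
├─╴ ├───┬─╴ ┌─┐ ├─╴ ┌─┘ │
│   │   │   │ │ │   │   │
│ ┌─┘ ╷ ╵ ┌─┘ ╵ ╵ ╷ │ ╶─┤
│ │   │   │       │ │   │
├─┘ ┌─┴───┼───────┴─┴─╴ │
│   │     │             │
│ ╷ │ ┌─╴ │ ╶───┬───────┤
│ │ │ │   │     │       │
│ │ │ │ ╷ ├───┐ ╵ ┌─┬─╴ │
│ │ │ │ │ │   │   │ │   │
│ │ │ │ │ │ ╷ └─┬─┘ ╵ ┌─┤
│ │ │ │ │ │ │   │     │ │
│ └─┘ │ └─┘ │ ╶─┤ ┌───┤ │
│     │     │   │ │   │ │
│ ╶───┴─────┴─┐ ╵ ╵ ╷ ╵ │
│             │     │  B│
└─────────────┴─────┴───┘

Counting corner cells (2 non-opposite passages):
Total corners: 67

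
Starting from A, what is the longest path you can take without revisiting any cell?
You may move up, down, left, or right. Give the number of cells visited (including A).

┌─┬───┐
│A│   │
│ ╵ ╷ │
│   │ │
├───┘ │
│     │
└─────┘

Finding longest simple path using DFS:
Start: (0, 0)
Longest path visits 9 cells
Path: A → down → right → up → right → down → down → left → left

Solution:

┌─┬───┐
│A│↱ ↓│
│ ╵ ╷ │
│↳ ↑│↓│
├───┘ │
│B ← ↲│
└─────┘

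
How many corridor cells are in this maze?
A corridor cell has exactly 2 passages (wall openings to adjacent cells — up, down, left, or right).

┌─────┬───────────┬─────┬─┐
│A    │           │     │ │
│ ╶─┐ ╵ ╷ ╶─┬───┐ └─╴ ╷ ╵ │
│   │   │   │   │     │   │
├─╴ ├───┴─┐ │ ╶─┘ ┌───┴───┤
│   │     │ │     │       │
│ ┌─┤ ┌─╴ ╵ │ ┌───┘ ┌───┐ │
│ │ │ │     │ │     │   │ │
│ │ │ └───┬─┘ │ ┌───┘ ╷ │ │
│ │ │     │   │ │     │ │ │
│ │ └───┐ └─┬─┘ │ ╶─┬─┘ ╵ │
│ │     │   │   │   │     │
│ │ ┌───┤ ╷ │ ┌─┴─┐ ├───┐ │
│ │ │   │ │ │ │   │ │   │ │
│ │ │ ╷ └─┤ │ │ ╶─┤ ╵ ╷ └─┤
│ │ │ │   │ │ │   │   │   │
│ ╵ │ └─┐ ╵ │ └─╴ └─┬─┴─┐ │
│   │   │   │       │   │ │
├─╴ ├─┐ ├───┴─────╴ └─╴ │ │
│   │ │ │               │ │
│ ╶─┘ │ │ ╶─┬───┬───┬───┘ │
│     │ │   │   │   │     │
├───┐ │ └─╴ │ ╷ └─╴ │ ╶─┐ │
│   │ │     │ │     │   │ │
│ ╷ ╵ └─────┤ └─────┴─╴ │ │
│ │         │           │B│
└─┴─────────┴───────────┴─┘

Counting cells with exactly 2 passages:
Total corridor cells: 137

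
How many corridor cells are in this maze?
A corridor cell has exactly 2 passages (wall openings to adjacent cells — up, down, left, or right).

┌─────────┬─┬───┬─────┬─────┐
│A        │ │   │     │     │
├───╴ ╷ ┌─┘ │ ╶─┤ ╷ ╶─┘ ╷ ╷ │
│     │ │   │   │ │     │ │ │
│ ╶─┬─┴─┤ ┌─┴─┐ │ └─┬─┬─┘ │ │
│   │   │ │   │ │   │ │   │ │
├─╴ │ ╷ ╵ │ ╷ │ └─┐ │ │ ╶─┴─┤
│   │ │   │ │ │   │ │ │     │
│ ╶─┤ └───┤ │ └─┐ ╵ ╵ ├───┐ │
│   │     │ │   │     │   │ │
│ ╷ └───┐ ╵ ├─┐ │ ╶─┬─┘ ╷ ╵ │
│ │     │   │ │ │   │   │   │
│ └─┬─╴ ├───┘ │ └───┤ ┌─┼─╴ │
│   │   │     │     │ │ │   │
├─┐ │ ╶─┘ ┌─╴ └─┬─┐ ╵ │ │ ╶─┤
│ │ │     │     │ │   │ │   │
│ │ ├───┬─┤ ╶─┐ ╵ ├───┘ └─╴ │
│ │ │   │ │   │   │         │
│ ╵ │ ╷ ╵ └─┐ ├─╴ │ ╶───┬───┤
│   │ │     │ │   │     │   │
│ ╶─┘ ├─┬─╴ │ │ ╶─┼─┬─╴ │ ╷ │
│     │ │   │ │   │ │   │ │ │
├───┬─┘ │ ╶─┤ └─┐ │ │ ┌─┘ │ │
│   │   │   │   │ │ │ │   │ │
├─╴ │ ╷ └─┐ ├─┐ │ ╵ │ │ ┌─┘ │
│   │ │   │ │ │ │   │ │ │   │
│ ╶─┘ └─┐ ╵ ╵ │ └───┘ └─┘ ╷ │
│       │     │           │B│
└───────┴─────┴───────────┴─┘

Counting cells with exactly 2 passages:
Total corridor cells: 156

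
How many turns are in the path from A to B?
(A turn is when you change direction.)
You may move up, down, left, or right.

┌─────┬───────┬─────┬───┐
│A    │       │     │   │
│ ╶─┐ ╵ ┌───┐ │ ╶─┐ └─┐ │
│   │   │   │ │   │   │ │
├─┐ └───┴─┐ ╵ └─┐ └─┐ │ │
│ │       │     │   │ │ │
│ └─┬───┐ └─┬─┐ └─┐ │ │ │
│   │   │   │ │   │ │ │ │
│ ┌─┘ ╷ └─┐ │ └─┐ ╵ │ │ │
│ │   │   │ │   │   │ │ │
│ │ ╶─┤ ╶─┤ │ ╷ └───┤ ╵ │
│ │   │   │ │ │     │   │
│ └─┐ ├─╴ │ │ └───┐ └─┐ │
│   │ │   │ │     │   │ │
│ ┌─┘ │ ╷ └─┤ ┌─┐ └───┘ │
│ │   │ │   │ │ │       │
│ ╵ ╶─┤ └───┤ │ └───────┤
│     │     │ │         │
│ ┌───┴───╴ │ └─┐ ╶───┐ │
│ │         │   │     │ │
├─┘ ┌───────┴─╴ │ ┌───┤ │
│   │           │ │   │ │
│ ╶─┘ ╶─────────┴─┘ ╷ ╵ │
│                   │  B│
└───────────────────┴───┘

Directions: right, right, down, right, up, right, right, right, down, down, right, down, right, down, right, up, up, left, up, left, up, right, right, down, right, down, down, down, down, right, down, down, left, left, left, up, left, left, down, down, down, right, down, left, left, left, left, left, down, right, right, right, right, right, right, right, up, right, down, right
Number of turns: 34

Solution:

┌─────┬───────┬─────┬───┐
│A → ↓│↱ → → ↓│↱ → ↓│   │
│ ╶─┐ ╵ ┌───┐ │ ╶─┐ └─┐ │
│   │↳ ↑│   │↓│↑ ↰│↳ ↓│ │
├─┐ └───┴─┐ ╵ └─┐ └─┐ │ │
│ │       │  ↳ ↓│↑ ↰│↓│ │
│ └─┬───┐ └─┬─┐ └─┐ │ │ │
│   │   │   │ │↳ ↓│↑│↓│ │
│ ┌─┘ ╷ └─┐ │ └─┐ ╵ │ │ │
│ │   │   │ │   │↳ ↑│↓│ │
│ │ ╶─┤ ╶─┤ │ ╷ └───┤ ╵ │
│ │   │   │ │ │     │↳ ↓│
│ └─┐ ├─╴ │ │ └───┐ └─┐ │
│   │ │   │ │↓ ← ↰│   │↓│
│ ┌─┘ │ ╷ └─┤ ┌─┐ └───┘ │
│ │   │ │   │↓│ │↑ ← ← ↲│
│ ╵ ╶─┤ └───┤ │ └───────┤
│     │     │↓│         │
│ ┌───┴───╴ │ └─┐ ╶───┐ │
│ │         │↳ ↓│     │ │
├─┘ ┌───────┴─╴ │ ┌───┤ │
│   │↓ ← ← ← ← ↲│ │↱ ↓│ │
│ ╶─┘ ╶─────────┴─┘ ╷ ╵ │
│    ↳ → → → → → → ↑│↳ B│
└───────────────────┴───┘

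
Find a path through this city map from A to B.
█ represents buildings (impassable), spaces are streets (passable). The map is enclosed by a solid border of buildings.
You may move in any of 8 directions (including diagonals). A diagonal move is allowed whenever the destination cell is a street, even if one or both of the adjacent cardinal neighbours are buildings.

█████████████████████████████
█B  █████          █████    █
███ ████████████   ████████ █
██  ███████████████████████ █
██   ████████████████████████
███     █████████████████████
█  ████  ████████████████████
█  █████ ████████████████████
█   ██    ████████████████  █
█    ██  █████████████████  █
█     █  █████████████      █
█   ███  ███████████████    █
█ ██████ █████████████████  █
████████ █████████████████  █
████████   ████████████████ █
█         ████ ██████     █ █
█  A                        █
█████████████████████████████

Finding the shortest path from A to B:
Movement: 8-directional
Path length: 20 steps
Directions: right → right → right → up-right → up-right → up → up → up → up → up → up → up → up-left → up-left → left → up-left → up-left → up → up-left → left

Solution:

█████████████████████████████
█B← █████          █████    █
███↖████████████   ████████ █
██ ↑███████████████████████ █
██  ↖████████████████████████
███  ↖← █████████████████████
█  ████↖ ████████████████████
█  █████↖████████████████████
█   ██  ↑ ████████████████  █
█    ██ ↑█████████████████  █
█     █ ↑█████████████      █
█   ███ ↑███████████████    █
█ ██████↑█████████████████  █
████████↑█████████████████  █
████████↑  ████████████████ █
█      ↗  ████ ██████     █ █
█  A→→↗                     █
█████████████████████████████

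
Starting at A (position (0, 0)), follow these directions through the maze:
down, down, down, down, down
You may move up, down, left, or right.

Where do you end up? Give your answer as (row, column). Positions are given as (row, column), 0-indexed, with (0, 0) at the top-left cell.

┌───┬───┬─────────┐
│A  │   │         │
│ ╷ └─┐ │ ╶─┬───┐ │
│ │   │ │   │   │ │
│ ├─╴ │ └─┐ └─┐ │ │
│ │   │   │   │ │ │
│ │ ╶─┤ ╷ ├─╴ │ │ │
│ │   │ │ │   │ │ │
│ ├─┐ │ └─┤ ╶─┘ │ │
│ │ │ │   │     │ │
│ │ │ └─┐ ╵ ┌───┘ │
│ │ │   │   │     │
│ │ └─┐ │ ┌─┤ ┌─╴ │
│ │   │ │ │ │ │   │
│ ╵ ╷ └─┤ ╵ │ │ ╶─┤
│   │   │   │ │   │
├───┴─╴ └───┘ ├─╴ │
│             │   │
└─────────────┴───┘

Following directions step by step:
Start: (0, 0)
  down: (0, 0) → (1, 0)
  down: (1, 0) → (2, 0)
  down: (2, 0) → (3, 0)
  down: (3, 0) → (4, 0)
  down: (4, 0) → (5, 0)
Final position: (5, 0)

Path taken:

┌───┬───┬─────────┐
│A  │   │         │
│ ╷ └─┐ │ ╶─┬───┐ │
│↓│   │ │   │   │ │
│ ├─╴ │ └─┐ └─┐ │ │
│↓│   │   │   │ │ │
│ │ ╶─┤ ╷ ├─╴ │ │ │
│↓│   │ │ │   │ │ │
│ ├─┐ │ └─┤ ╶─┘ │ │
│↓│ │ │   │     │ │
│ │ │ └─┐ ╵ ┌───┘ │
│B│ │   │   │     │
│ │ └─┐ │ ┌─┤ ┌─╴ │
│ │   │ │ │ │ │   │
│ ╵ ╷ └─┤ ╵ │ │ ╶─┤
│   │   │   │ │   │
├───┴─╴ └───┘ ├─╴ │
│             │   │
└─────────────┴───┘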